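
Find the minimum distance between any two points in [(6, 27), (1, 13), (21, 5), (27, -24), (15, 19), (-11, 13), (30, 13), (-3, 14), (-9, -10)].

Computing all pairwise distances among 9 points:

d((6, 27), (1, 13)) = 14.8661
d((6, 27), (21, 5)) = 26.6271
d((6, 27), (27, -24)) = 55.1543
d((6, 27), (15, 19)) = 12.0416
d((6, 27), (-11, 13)) = 22.0227
d((6, 27), (30, 13)) = 27.7849
d((6, 27), (-3, 14)) = 15.8114
d((6, 27), (-9, -10)) = 39.9249
d((1, 13), (21, 5)) = 21.5407
d((1, 13), (27, -24)) = 45.2217
d((1, 13), (15, 19)) = 15.2315
d((1, 13), (-11, 13)) = 12.0
d((1, 13), (30, 13)) = 29.0
d((1, 13), (-3, 14)) = 4.1231 <-- minimum
d((1, 13), (-9, -10)) = 25.0799
d((21, 5), (27, -24)) = 29.6142
d((21, 5), (15, 19)) = 15.2315
d((21, 5), (-11, 13)) = 32.9848
d((21, 5), (30, 13)) = 12.0416
d((21, 5), (-3, 14)) = 25.632
d((21, 5), (-9, -10)) = 33.541
d((27, -24), (15, 19)) = 44.643
d((27, -24), (-11, 13)) = 53.0377
d((27, -24), (30, 13)) = 37.1214
d((27, -24), (-3, 14)) = 48.4149
d((27, -24), (-9, -10)) = 38.6264
d((15, 19), (-11, 13)) = 26.6833
d((15, 19), (30, 13)) = 16.1555
d((15, 19), (-3, 14)) = 18.6815
d((15, 19), (-9, -10)) = 37.6431
d((-11, 13), (30, 13)) = 41.0
d((-11, 13), (-3, 14)) = 8.0623
d((-11, 13), (-9, -10)) = 23.0868
d((30, 13), (-3, 14)) = 33.0151
d((30, 13), (-9, -10)) = 45.2769
d((-3, 14), (-9, -10)) = 24.7386

Closest pair: (1, 13) and (-3, 14) with distance 4.1231

The closest pair is (1, 13) and (-3, 14) with Euclidean distance 4.1231. For 9 points, brute-force pairwise comparison is shown above. For large n, the divide-and-conquer algorithm (sort by x, recurse on halves, check the dividing strip) achieves O(n log n).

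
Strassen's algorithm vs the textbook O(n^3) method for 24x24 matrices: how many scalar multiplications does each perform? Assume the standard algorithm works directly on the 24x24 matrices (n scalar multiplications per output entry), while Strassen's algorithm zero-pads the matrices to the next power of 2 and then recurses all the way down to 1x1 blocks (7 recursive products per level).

Matrix multiplication for 24x24 matrices:

Strassen's algorithm requires power-of-2 dimensions. Pad 24x24 to 32x32 (next power of 2).

Standard algorithm: 24^3 = 13824 multiplications
Strassen's algorithm: 7^(log2(32)) = 7^5 = 16807 multiplications
Difference: 13824 - 16807 = -2983 (Strassen uses MORE here due to padding overhead — for small or just-over-power-of-2 n, padding can outweigh the per-level savings)

Standard: 13824 multiplications (24^3). Strassen: 16807 multiplications (7^5, after padding to 32x32). Strassen reduces 8 recursive multiplications to 7 at each level.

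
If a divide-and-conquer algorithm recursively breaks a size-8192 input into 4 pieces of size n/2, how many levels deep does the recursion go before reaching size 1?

For divide and conquer with division factor 2:

Problem sizes at each level:
Level 0: 8192
Level 1: 4096
Level 2: 2048
Level 3: 1024
Level 4: 512
Level 5: 256
Level 6: 128
Level 7: 64
Level 8: 32
Level 9: 16
Level 10: 8
Level 11: 4
Level 12: 2
Level 13: 1

The root is level 0 and the size-1 base case is level 13 (the tree spans levels 0 through 13, i.e. 14 levels counting the root), so the depth is the number of divisions: log_2(8192) = 13

The recursion tree depth is log_2(8192) = 13. At each level, the problem size is divided by 2, so it takes 13 divisions to reduce to a base case of size 1. The algorithm makes 4 recursive calls at each level.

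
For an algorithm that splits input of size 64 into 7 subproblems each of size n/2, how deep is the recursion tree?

For divide and conquer with division factor 2:

Problem sizes at each level:
Level 0: 64
Level 1: 32
Level 2: 16
Level 3: 8
Level 4: 4
Level 5: 2
Level 6: 1

The root is level 0 and the size-1 base case is level 6 (the tree spans levels 0 through 6, i.e. 7 levels counting the root), so the depth is the number of divisions: log_2(64) = 6

The recursion tree depth is log_2(64) = 6. At each level, the problem size is divided by 2, so it takes 6 divisions to reduce to a base case of size 1. The algorithm makes 7 recursive calls at each level.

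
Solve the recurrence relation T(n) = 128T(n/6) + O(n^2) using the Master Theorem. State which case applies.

Master Theorem for T(n) = 128T(n/6) + O(n^2):

a = 128, b = 6, c = 2
log_b(a) = log_6(128) = 2.7080

Case 1: c = 2 < log_6(128) = 2.7080
T(n) = O(n^(log_6 128))

For T(n) = 128T(n/6) + O(n^2): log_6(128) = 2.7080. This is Case 1 of the Master Theorem (c < log_b(a), work dominated by leaves), giving O(n^(log_6 128)).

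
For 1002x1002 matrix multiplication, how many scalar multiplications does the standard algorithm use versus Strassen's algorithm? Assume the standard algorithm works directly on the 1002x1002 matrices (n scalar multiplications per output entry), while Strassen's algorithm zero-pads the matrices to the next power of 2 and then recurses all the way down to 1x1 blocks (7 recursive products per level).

Matrix multiplication for 1002x1002 matrices:

Strassen's algorithm requires power-of-2 dimensions. Pad 1002x1002 to 1024x1024 (next power of 2).

Standard algorithm: 1002^3 = 1006012008 multiplications
Strassen's algorithm: 7^(log2(1024)) = 7^10 = 282475249 multiplications
Savings: 1006012008 - 282475249 = 723536759 multiplications

Standard: 1006012008 multiplications (1002^3). Strassen: 282475249 multiplications (7^10, after padding to 1024x1024). Strassen reduces 8 recursive multiplications to 7 at each level.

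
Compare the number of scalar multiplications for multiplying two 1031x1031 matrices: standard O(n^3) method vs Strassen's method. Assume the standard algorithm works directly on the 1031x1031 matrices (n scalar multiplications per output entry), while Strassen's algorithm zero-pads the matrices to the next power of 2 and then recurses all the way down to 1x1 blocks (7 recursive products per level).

Matrix multiplication for 1031x1031 matrices:

Strassen's algorithm requires power-of-2 dimensions. Pad 1031x1031 to 2048x2048 (next power of 2).

Standard algorithm: 1031^3 = 1095912791 multiplications
Strassen's algorithm: 7^(log2(2048)) = 7^11 = 1977326743 multiplications
Difference: 1095912791 - 1977326743 = -881413952 (Strassen uses MORE here due to padding overhead — for small or just-over-power-of-2 n, padding can outweigh the per-level savings)

Standard: 1095912791 multiplications (1031^3). Strassen: 1977326743 multiplications (7^11, after padding to 2048x2048). Strassen reduces 8 recursive multiplications to 7 at each level.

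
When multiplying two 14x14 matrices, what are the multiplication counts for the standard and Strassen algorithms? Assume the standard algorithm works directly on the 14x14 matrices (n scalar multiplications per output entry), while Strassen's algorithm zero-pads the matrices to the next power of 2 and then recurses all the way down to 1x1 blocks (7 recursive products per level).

Matrix multiplication for 14x14 matrices:

Strassen's algorithm requires power-of-2 dimensions. Pad 14x14 to 16x16 (next power of 2).

Standard algorithm: 14^3 = 2744 multiplications
Strassen's algorithm: 7^(log2(16)) = 7^4 = 2401 multiplications
Savings: 2744 - 2401 = 343 multiplications

Standard: 2744 multiplications (14^3). Strassen: 2401 multiplications (7^4, after padding to 16x16). Strassen reduces 8 recursive multiplications to 7 at each level.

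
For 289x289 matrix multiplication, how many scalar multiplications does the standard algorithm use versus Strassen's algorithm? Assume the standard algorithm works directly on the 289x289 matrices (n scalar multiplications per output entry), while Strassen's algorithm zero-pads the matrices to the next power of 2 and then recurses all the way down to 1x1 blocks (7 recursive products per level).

Matrix multiplication for 289x289 matrices:

Strassen's algorithm requires power-of-2 dimensions. Pad 289x289 to 512x512 (next power of 2).

Standard algorithm: 289^3 = 24137569 multiplications
Strassen's algorithm: 7^(log2(512)) = 7^9 = 40353607 multiplications
Difference: 24137569 - 40353607 = -16216038 (Strassen uses MORE here due to padding overhead — for small or just-over-power-of-2 n, padding can outweigh the per-level savings)

Standard: 24137569 multiplications (289^3). Strassen: 40353607 multiplications (7^9, after padding to 512x512). Strassen reduces 8 recursive multiplications to 7 at each level.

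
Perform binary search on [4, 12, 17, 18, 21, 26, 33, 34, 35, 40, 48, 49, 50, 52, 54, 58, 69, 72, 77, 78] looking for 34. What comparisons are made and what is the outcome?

Binary search for 34 in [4, 12, 17, 18, 21, 26, 33, 34, 35, 40, 48, 49, 50, 52, 54, 58, 69, 72, 77, 78]:

lo=0, hi=19, mid=9, arr[mid]=40 -> 40 > 34, search left half
lo=0, hi=8, mid=4, arr[mid]=21 -> 21 < 34, search right half
lo=5, hi=8, mid=6, arr[mid]=33 -> 33 < 34, search right half
lo=7, hi=8, mid=7, arr[mid]=34 -> Found target at index 7!

Binary search finds 34 at index 7 after 4 comparisons. The search repeatedly halves the search space by comparing with the middle element.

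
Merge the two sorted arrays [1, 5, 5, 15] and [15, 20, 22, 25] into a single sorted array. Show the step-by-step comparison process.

Merging process:

Compare 1 vs 15: take 1 from left. Merged: [1]
Compare 5 vs 15: take 5 from left. Merged: [1, 5]
Compare 5 vs 15: take 5 from left. Merged: [1, 5, 5]
Compare 15 vs 15: take 15 from left. Merged: [1, 5, 5, 15]
Append remaining from right: [15, 20, 22, 25]. Merged: [1, 5, 5, 15, 15, 20, 22, 25]

Final merged array: [1, 5, 5, 15, 15, 20, 22, 25]
Total comparisons: 4

The merged array is [1, 5, 5, 15, 15, 20, 22, 25], requiring 4 comparisons. The merge step runs in O(n) time where n is the total number of elements.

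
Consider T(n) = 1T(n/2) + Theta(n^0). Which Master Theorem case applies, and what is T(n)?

Master Theorem for T(n) = 1T(n/2) + O(n^0):

a = 1, b = 2, c = 0
log_b(a) = log_2(1) = 0.0000

Case 2: c = 0 = log_2(1) = 0.0000
T(n) = O(n^0 log n) = O(log n)

For T(n) = 1T(n/2) + O(n^0): log_2(1) = 0.0000. This is Case 2 of the Master Theorem (c = log_b(a), equal work at all levels), giving O(log n).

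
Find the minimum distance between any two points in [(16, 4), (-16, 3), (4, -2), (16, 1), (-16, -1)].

Computing all pairwise distances among 5 points:

d((16, 4), (-16, 3)) = 32.0156
d((16, 4), (4, -2)) = 13.4164
d((16, 4), (16, 1)) = 3.0 <-- minimum
d((16, 4), (-16, -1)) = 32.3883
d((-16, 3), (4, -2)) = 20.6155
d((-16, 3), (16, 1)) = 32.0624
d((-16, 3), (-16, -1)) = 4.0
d((4, -2), (16, 1)) = 12.3693
d((4, -2), (-16, -1)) = 20.025
d((16, 1), (-16, -1)) = 32.0624

Closest pair: (16, 4) and (16, 1) with distance 3.0

The closest pair is (16, 4) and (16, 1) with Euclidean distance 3.0. For 5 points, brute-force pairwise comparison is shown above. For large n, the divide-and-conquer algorithm (sort by x, recurse on halves, check the dividing strip) achieves O(n log n).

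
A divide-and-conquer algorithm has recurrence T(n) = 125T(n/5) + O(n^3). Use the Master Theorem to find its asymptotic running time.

Master Theorem for T(n) = 125T(n/5) + O(n^3):

a = 125, b = 5, c = 3
log_b(a) = log_5(125) = 3.0000

Case 2: c = 3 = log_5(125) = 3.0000
T(n) = O(n^3 log n) = O(n^3 log n)

For T(n) = 125T(n/5) + O(n^3): log_5(125) = 3.0000. This is Case 2 of the Master Theorem (c = log_b(a), equal work at all levels), giving O(n^3 log n).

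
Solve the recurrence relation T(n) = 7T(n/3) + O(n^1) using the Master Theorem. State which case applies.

Master Theorem for T(n) = 7T(n/3) + O(n^1):

a = 7, b = 3, c = 1
log_b(a) = log_3(7) = 1.7712

Case 1: c = 1 < log_3(7) = 1.7712
T(n) = O(n^(log_3 7))

For T(n) = 7T(n/3) + O(n^1): log_3(7) = 1.7712. This is Case 1 of the Master Theorem (c < log_b(a), work dominated by leaves), giving O(n^(log_3 7)).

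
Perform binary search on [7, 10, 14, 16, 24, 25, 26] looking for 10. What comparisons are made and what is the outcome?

Binary search for 10 in [7, 10, 14, 16, 24, 25, 26]:

lo=0, hi=6, mid=3, arr[mid]=16 -> 16 > 10, search left half
lo=0, hi=2, mid=1, arr[mid]=10 -> Found target at index 1!

Binary search finds 10 at index 1 after 2 comparisons. The search repeatedly halves the search space by comparing with the middle element.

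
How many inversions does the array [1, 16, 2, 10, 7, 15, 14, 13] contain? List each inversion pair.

Finding inversions in [1, 16, 2, 10, 7, 15, 14, 13]:

(1, 2): arr[1]=16 > arr[2]=2
(1, 3): arr[1]=16 > arr[3]=10
(1, 4): arr[1]=16 > arr[4]=7
(1, 5): arr[1]=16 > arr[5]=15
(1, 6): arr[1]=16 > arr[6]=14
(1, 7): arr[1]=16 > arr[7]=13
(3, 4): arr[3]=10 > arr[4]=7
(5, 6): arr[5]=15 > arr[6]=14
(5, 7): arr[5]=15 > arr[7]=13
(6, 7): arr[6]=14 > arr[7]=13

Total inversions: 10

The array has 10 inversion(s): (1,2), (1,3), (1,4), (1,5), (1,6), (1,7), (3,4), (5,6), (5,7), (6,7). Each pair (i,j) satisfies i < j and arr[i] > arr[j].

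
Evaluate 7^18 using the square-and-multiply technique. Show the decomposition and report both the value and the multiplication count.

Computing 7^18 by squaring (build up from 7^1; each line after the first costs one multiplication):

7^1 = 7
7^2 = (7^1)^2 = 7^2 = 49
7^4 = (7^2)^2 = 49^2 = 2401
7^8 = (7^4)^2 = 2401^2 = 5764801
7^9 = 7 * 7^8 = 7 * 5764801 = 40353607
7^18 = (7^9)^2 = 40353607^2 = 1628413597910449

Result: 1628413597910449
Multiplications needed: 5 (5 lines after 7^1)

7^18 = 1628413597910449. Using exponentiation by squaring, this requires 5 multiplications. The key idea: if the exponent is even, square the half-power; if odd, multiply by the base once.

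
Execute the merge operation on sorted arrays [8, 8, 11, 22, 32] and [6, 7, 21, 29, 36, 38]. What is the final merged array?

Merging process:

Compare 8 vs 6: take 6 from right. Merged: [6]
Compare 8 vs 7: take 7 from right. Merged: [6, 7]
Compare 8 vs 21: take 8 from left. Merged: [6, 7, 8]
Compare 8 vs 21: take 8 from left. Merged: [6, 7, 8, 8]
Compare 11 vs 21: take 11 from left. Merged: [6, 7, 8, 8, 11]
Compare 22 vs 21: take 21 from right. Merged: [6, 7, 8, 8, 11, 21]
Compare 22 vs 29: take 22 from left. Merged: [6, 7, 8, 8, 11, 21, 22]
Compare 32 vs 29: take 29 from right. Merged: [6, 7, 8, 8, 11, 21, 22, 29]
Compare 32 vs 36: take 32 from left. Merged: [6, 7, 8, 8, 11, 21, 22, 29, 32]
Append remaining from right: [36, 38]. Merged: [6, 7, 8, 8, 11, 21, 22, 29, 32, 36, 38]

Final merged array: [6, 7, 8, 8, 11, 21, 22, 29, 32, 36, 38]
Total comparisons: 9

The merged array is [6, 7, 8, 8, 11, 21, 22, 29, 32, 36, 38], requiring 9 comparisons. The merge step runs in O(n) time where n is the total number of elements.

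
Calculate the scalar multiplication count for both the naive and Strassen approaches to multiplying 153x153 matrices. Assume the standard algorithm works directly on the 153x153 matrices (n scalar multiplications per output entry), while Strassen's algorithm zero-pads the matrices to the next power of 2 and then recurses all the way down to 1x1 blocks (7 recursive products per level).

Matrix multiplication for 153x153 matrices:

Strassen's algorithm requires power-of-2 dimensions. Pad 153x153 to 256x256 (next power of 2).

Standard algorithm: 153^3 = 3581577 multiplications
Strassen's algorithm: 7^(log2(256)) = 7^8 = 5764801 multiplications
Difference: 3581577 - 5764801 = -2183224 (Strassen uses MORE here due to padding overhead — for small or just-over-power-of-2 n, padding can outweigh the per-level savings)

Standard: 3581577 multiplications (153^3). Strassen: 5764801 multiplications (7^8, after padding to 256x256). Strassen reduces 8 recursive multiplications to 7 at each level.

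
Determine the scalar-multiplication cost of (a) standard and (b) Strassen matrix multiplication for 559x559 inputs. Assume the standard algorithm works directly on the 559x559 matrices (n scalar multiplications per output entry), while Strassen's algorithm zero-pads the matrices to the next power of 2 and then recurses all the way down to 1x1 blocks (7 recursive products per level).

Matrix multiplication for 559x559 matrices:

Strassen's algorithm requires power-of-2 dimensions. Pad 559x559 to 1024x1024 (next power of 2).

Standard algorithm: 559^3 = 174676879 multiplications
Strassen's algorithm: 7^(log2(1024)) = 7^10 = 282475249 multiplications
Difference: 174676879 - 282475249 = -107798370 (Strassen uses MORE here due to padding overhead — for small or just-over-power-of-2 n, padding can outweigh the per-level savings)

Standard: 174676879 multiplications (559^3). Strassen: 282475249 multiplications (7^10, after padding to 1024x1024). Strassen reduces 8 recursive multiplications to 7 at each level.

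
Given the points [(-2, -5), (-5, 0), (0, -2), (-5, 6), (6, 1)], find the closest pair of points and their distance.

Computing all pairwise distances among 5 points:

d((-2, -5), (-5, 0)) = 5.831
d((-2, -5), (0, -2)) = 3.6056 <-- minimum
d((-2, -5), (-5, 6)) = 11.4018
d((-2, -5), (6, 1)) = 10.0
d((-5, 0), (0, -2)) = 5.3852
d((-5, 0), (-5, 6)) = 6.0
d((-5, 0), (6, 1)) = 11.0454
d((0, -2), (-5, 6)) = 9.434
d((0, -2), (6, 1)) = 6.7082
d((-5, 6), (6, 1)) = 12.083

Closest pair: (-2, -5) and (0, -2) with distance 3.6056

The closest pair is (-2, -5) and (0, -2) with Euclidean distance 3.6056. For 5 points, brute-force pairwise comparison is shown above. For large n, the divide-and-conquer algorithm (sort by x, recurse on halves, check the dividing strip) achieves O(n log n).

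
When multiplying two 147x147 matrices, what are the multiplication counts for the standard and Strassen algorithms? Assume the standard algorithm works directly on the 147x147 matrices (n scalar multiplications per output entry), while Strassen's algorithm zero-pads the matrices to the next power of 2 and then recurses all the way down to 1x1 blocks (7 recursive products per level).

Matrix multiplication for 147x147 matrices:

Strassen's algorithm requires power-of-2 dimensions. Pad 147x147 to 256x256 (next power of 2).

Standard algorithm: 147^3 = 3176523 multiplications
Strassen's algorithm: 7^(log2(256)) = 7^8 = 5764801 multiplications
Difference: 3176523 - 5764801 = -2588278 (Strassen uses MORE here due to padding overhead — for small or just-over-power-of-2 n, padding can outweigh the per-level savings)

Standard: 3176523 multiplications (147^3). Strassen: 5764801 multiplications (7^8, after padding to 256x256). Strassen reduces 8 recursive multiplications to 7 at each level.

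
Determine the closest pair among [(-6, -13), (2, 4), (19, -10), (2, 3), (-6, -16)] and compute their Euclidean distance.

Computing all pairwise distances among 5 points:

d((-6, -13), (2, 4)) = 18.7883
d((-6, -13), (19, -10)) = 25.1794
d((-6, -13), (2, 3)) = 17.8885
d((-6, -13), (-6, -16)) = 3.0
d((2, 4), (19, -10)) = 22.0227
d((2, 4), (2, 3)) = 1.0 <-- minimum
d((2, 4), (-6, -16)) = 21.5407
d((19, -10), (2, 3)) = 21.4009
d((19, -10), (-6, -16)) = 25.7099
d((2, 3), (-6, -16)) = 20.6155

Closest pair: (2, 4) and (2, 3) with distance 1.0

The closest pair is (2, 4) and (2, 3) with Euclidean distance 1.0. For 5 points, brute-force pairwise comparison is shown above. For large n, the divide-and-conquer algorithm (sort by x, recurse on halves, check the dividing strip) achieves O(n log n).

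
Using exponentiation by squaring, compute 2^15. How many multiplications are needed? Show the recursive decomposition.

Computing 2^15 by squaring (build up from 2^1; each line after the first costs one multiplication):

2^1 = 2
2^2 = (2^1)^2 = 2^2 = 4
2^3 = 2 * 2^2 = 2 * 4 = 8
2^6 = (2^3)^2 = 8^2 = 64
2^7 = 2 * 2^6 = 2 * 64 = 128
2^14 = (2^7)^2 = 128^2 = 16384
2^15 = 2 * 2^14 = 2 * 16384 = 32768

Result: 32768
Multiplications needed: 6 (6 lines after 2^1)

2^15 = 32768. Using exponentiation by squaring, this requires 6 multiplications. The key idea: if the exponent is even, square the half-power; if odd, multiply by the base once.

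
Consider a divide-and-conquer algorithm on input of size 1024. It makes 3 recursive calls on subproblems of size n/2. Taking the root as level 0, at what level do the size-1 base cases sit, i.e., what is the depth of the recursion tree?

For divide and conquer with division factor 2:

Problem sizes at each level:
Level 0: 1024
Level 1: 512
Level 2: 256
Level 3: 128
Level 4: 64
Level 5: 32
Level 6: 16
Level 7: 8
Level 8: 4
Level 9: 2
Level 10: 1

The root is level 0 and the size-1 base case is level 10 (the tree spans levels 0 through 10, i.e. 11 levels counting the root), so the depth is the number of divisions: log_2(1024) = 10

The recursion tree depth is log_2(1024) = 10. At each level, the problem size is divided by 2, so it takes 10 divisions to reduce to a base case of size 1. The algorithm makes 3 recursive calls at each level.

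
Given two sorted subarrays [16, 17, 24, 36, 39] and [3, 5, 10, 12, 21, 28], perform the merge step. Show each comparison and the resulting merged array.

Merging process:

Compare 16 vs 3: take 3 from right. Merged: [3]
Compare 16 vs 5: take 5 from right. Merged: [3, 5]
Compare 16 vs 10: take 10 from right. Merged: [3, 5, 10]
Compare 16 vs 12: take 12 from right. Merged: [3, 5, 10, 12]
Compare 16 vs 21: take 16 from left. Merged: [3, 5, 10, 12, 16]
Compare 17 vs 21: take 17 from left. Merged: [3, 5, 10, 12, 16, 17]
Compare 24 vs 21: take 21 from right. Merged: [3, 5, 10, 12, 16, 17, 21]
Compare 24 vs 28: take 24 from left. Merged: [3, 5, 10, 12, 16, 17, 21, 24]
Compare 36 vs 28: take 28 from right. Merged: [3, 5, 10, 12, 16, 17, 21, 24, 28]
Append remaining from left: [36, 39]. Merged: [3, 5, 10, 12, 16, 17, 21, 24, 28, 36, 39]

Final merged array: [3, 5, 10, 12, 16, 17, 21, 24, 28, 36, 39]
Total comparisons: 9

The merged array is [3, 5, 10, 12, 16, 17, 21, 24, 28, 36, 39], requiring 9 comparisons. The merge step runs in O(n) time where n is the total number of elements.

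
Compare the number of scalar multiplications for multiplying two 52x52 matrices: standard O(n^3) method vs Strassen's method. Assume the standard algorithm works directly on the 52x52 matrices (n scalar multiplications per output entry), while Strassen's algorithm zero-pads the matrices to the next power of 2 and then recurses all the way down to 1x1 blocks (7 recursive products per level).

Matrix multiplication for 52x52 matrices:

Strassen's algorithm requires power-of-2 dimensions. Pad 52x52 to 64x64 (next power of 2).

Standard algorithm: 52^3 = 140608 multiplications
Strassen's algorithm: 7^(log2(64)) = 7^6 = 117649 multiplications
Savings: 140608 - 117649 = 22959 multiplications

Standard: 140608 multiplications (52^3). Strassen: 117649 multiplications (7^6, after padding to 64x64). Strassen reduces 8 recursive multiplications to 7 at each level.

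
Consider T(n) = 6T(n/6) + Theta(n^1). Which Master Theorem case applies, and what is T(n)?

Master Theorem for T(n) = 6T(n/6) + O(n^1):

a = 6, b = 6, c = 1
log_b(a) = log_6(6) = 1.0000

Case 2: c = 1 = log_6(6) = 1.0000
T(n) = O(n^1 log n) = O(n log n)

For T(n) = 6T(n/6) + O(n^1): log_6(6) = 1.0000. This is Case 2 of the Master Theorem (c = log_b(a), equal work at all levels), giving O(n log n).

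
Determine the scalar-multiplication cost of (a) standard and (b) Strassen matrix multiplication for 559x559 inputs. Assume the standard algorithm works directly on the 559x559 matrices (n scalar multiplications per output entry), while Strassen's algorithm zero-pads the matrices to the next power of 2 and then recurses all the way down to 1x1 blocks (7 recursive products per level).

Matrix multiplication for 559x559 matrices:

Strassen's algorithm requires power-of-2 dimensions. Pad 559x559 to 1024x1024 (next power of 2).

Standard algorithm: 559^3 = 174676879 multiplications
Strassen's algorithm: 7^(log2(1024)) = 7^10 = 282475249 multiplications
Difference: 174676879 - 282475249 = -107798370 (Strassen uses MORE here due to padding overhead — for small or just-over-power-of-2 n, padding can outweigh the per-level savings)

Standard: 174676879 multiplications (559^3). Strassen: 282475249 multiplications (7^10, after padding to 1024x1024). Strassen reduces 8 recursive multiplications to 7 at each level.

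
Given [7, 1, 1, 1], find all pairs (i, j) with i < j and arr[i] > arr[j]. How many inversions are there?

Finding inversions in [7, 1, 1, 1]:

(0, 1): arr[0]=7 > arr[1]=1
(0, 2): arr[0]=7 > arr[2]=1
(0, 3): arr[0]=7 > arr[3]=1

Total inversions: 3

The array has 3 inversion(s): (0,1), (0,2), (0,3). Each pair (i,j) satisfies i < j and arr[i] > arr[j].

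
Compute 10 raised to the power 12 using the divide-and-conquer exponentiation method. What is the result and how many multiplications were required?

Computing 10^12 by squaring (build up from 10^1; each line after the first costs one multiplication):

10^1 = 10
10^2 = (10^1)^2 = 10^2 = 100
10^3 = 10 * 10^2 = 10 * 100 = 1000
10^6 = (10^3)^2 = 1000^2 = 1000000
10^12 = (10^6)^2 = 1000000^2 = 1000000000000

Result: 1000000000000
Multiplications needed: 4 (4 lines after 10^1)

10^12 = 1000000000000. Using exponentiation by squaring, this requires 4 multiplications. The key idea: if the exponent is even, square the half-power; if odd, multiply by the base once.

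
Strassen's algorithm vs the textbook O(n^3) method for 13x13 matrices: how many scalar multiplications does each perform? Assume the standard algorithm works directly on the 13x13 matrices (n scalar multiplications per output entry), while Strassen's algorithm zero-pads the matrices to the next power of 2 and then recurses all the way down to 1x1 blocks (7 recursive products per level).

Matrix multiplication for 13x13 matrices:

Strassen's algorithm requires power-of-2 dimensions. Pad 13x13 to 16x16 (next power of 2).

Standard algorithm: 13^3 = 2197 multiplications
Strassen's algorithm: 7^(log2(16)) = 7^4 = 2401 multiplications
Difference: 2197 - 2401 = -204 (Strassen uses MORE here due to padding overhead — for small or just-over-power-of-2 n, padding can outweigh the per-level savings)

Standard: 2197 multiplications (13^3). Strassen: 2401 multiplications (7^4, after padding to 16x16). Strassen reduces 8 recursive multiplications to 7 at each level.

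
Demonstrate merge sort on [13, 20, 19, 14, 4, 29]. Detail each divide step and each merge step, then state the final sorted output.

Merge sort trace:

Split: [13, 20, 19, 14, 4, 29] -> [13, 20, 19] and [14, 4, 29]
  Split: [13, 20, 19] -> [13] and [20, 19]
    Split: [20, 19] -> [20] and [19]
    Merge: [20] + [19] -> [19, 20]
  Merge: [13] + [19, 20] -> [13, 19, 20]
  Split: [14, 4, 29] -> [14] and [4, 29]
    Split: [4, 29] -> [4] and [29]
    Merge: [4] + [29] -> [4, 29]
  Merge: [14] + [4, 29] -> [4, 14, 29]
Merge: [13, 19, 20] + [4, 14, 29] -> [4, 13, 14, 19, 20, 29]

Final sorted array: [4, 13, 14, 19, 20, 29]

The merge sort proceeds by recursively splitting the array and merging sorted halves.
After all merges, the sorted array is [4, 13, 14, 19, 20, 29].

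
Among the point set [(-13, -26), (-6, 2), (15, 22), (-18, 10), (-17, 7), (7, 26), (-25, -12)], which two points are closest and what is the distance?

Computing all pairwise distances among 7 points:

d((-13, -26), (-6, 2)) = 28.8617
d((-13, -26), (15, 22)) = 55.5698
d((-13, -26), (-18, 10)) = 36.3456
d((-13, -26), (-17, 7)) = 33.2415
d((-13, -26), (7, 26)) = 55.7136
d((-13, -26), (-25, -12)) = 18.4391
d((-6, 2), (15, 22)) = 29.0
d((-6, 2), (-18, 10)) = 14.4222
d((-6, 2), (-17, 7)) = 12.083
d((-6, 2), (7, 26)) = 27.2947
d((-6, 2), (-25, -12)) = 23.6008
d((15, 22), (-18, 10)) = 35.1141
d((15, 22), (-17, 7)) = 35.3412
d((15, 22), (7, 26)) = 8.9443
d((15, 22), (-25, -12)) = 52.4976
d((-18, 10), (-17, 7)) = 3.1623 <-- minimum
d((-18, 10), (7, 26)) = 29.6816
d((-18, 10), (-25, -12)) = 23.0868
d((-17, 7), (7, 26)) = 30.6105
d((-17, 7), (-25, -12)) = 20.6155
d((7, 26), (-25, -12)) = 49.679

Closest pair: (-18, 10) and (-17, 7) with distance 3.1623

The closest pair is (-18, 10) and (-17, 7) with Euclidean distance 3.1623. For 7 points, brute-force pairwise comparison is shown above. For large n, the divide-and-conquer algorithm (sort by x, recurse on halves, check the dividing strip) achieves O(n log n).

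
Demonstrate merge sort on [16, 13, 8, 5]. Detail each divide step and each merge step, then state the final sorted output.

Merge sort trace:

Split: [16, 13, 8, 5] -> [16, 13] and [8, 5]
  Split: [16, 13] -> [16] and [13]
  Merge: [16] + [13] -> [13, 16]
  Split: [8, 5] -> [8] and [5]
  Merge: [8] + [5] -> [5, 8]
Merge: [13, 16] + [5, 8] -> [5, 8, 13, 16]

Final sorted array: [5, 8, 13, 16]

The merge sort proceeds by recursively splitting the array and merging sorted halves.
After all merges, the sorted array is [5, 8, 13, 16].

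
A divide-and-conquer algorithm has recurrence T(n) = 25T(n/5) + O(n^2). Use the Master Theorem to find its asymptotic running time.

Master Theorem for T(n) = 25T(n/5) + O(n^2):

a = 25, b = 5, c = 2
log_b(a) = log_5(25) = 2.0000

Case 2: c = 2 = log_5(25) = 2.0000
T(n) = O(n^2 log n) = O(n^2 log n)

For T(n) = 25T(n/5) + O(n^2): log_5(25) = 2.0000. This is Case 2 of the Master Theorem (c = log_b(a), equal work at all levels), giving O(n^2 log n).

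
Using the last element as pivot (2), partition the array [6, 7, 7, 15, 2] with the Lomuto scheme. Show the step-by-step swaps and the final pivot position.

Lomuto partition with pivot = 2:

Initial array: [6, 7, 7, 15, 2]

arr[0]=6 > 2: no swap
arr[1]=7 > 2: no swap
arr[2]=7 > 2: no swap
arr[3]=15 > 2: no swap

Place pivot at position 0: [2, 7, 7, 15, 6]
Pivot position: 0

After partitioning with pivot 2, the array becomes [2, 7, 7, 15, 6]. The pivot is placed at index 0. All elements to the left of the pivot are <= 2, and all elements to the right are > 2.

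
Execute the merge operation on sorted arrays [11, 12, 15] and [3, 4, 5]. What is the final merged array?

Merging process:

Compare 11 vs 3: take 3 from right. Merged: [3]
Compare 11 vs 4: take 4 from right. Merged: [3, 4]
Compare 11 vs 5: take 5 from right. Merged: [3, 4, 5]
Append remaining from left: [11, 12, 15]. Merged: [3, 4, 5, 11, 12, 15]

Final merged array: [3, 4, 5, 11, 12, 15]
Total comparisons: 3

The merged array is [3, 4, 5, 11, 12, 15], requiring 3 comparisons. The merge step runs in O(n) time where n is the total number of elements.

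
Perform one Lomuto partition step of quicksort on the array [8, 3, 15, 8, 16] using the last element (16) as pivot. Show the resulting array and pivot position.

Lomuto partition with pivot = 16:

Initial array: [8, 3, 15, 8, 16]

arr[0]=8 <= 16: swap with position 0, array becomes [8, 3, 15, 8, 16]
arr[1]=3 <= 16: swap with position 1, array becomes [8, 3, 15, 8, 16]
arr[2]=15 <= 16: swap with position 2, array becomes [8, 3, 15, 8, 16]
arr[3]=8 <= 16: swap with position 3, array becomes [8, 3, 15, 8, 16]

Place pivot at position 4: [8, 3, 15, 8, 16]
Pivot position: 4

After partitioning with pivot 16, the array becomes [8, 3, 15, 8, 16]. The pivot is placed at index 4. All elements to the left of the pivot are <= 16, and all elements to the right are > 16.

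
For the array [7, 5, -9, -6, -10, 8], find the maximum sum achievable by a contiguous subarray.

Using Kadane's algorithm on [7, 5, -9, -6, -10, 8]:

Scanning through the array:
Position 1 (value 5): max_ending_here = 12, max_so_far = 12
Position 2 (value -9): max_ending_here = 3, max_so_far = 12
Position 3 (value -6): max_ending_here = -3, max_so_far = 12
Position 4 (value -10): max_ending_here = -10, max_so_far = 12
Position 5 (value 8): max_ending_here = 8, max_so_far = 12

Maximum subarray: [7, 5]
Maximum sum: 12

The maximum subarray is [7, 5] with sum 12. This subarray runs from index 0 to index 1.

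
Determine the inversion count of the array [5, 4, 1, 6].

Finding inversions in [5, 4, 1, 6]:

(0, 1): arr[0]=5 > arr[1]=4
(0, 2): arr[0]=5 > arr[2]=1
(1, 2): arr[1]=4 > arr[2]=1

Total inversions: 3

The array has 3 inversion(s): (0,1), (0,2), (1,2). Each pair (i,j) satisfies i < j and arr[i] > arr[j].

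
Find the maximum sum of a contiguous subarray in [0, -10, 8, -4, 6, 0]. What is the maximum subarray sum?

Using Kadane's algorithm on [0, -10, 8, -4, 6, 0]:

Scanning through the array:
Position 1 (value -10): max_ending_here = -10, max_so_far = 0
Position 2 (value 8): max_ending_here = 8, max_so_far = 8
Position 3 (value -4): max_ending_here = 4, max_so_far = 8
Position 4 (value 6): max_ending_here = 10, max_so_far = 10
Position 5 (value 0): max_ending_here = 10, max_so_far = 10

Maximum subarray: [8, -4, 6]
Maximum sum: 10

The maximum subarray is [8, -4, 6] with sum 10. This subarray runs from index 2 to index 4.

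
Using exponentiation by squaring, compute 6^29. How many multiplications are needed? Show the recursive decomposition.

Computing 6^29 by squaring (build up from 6^1; each line after the first costs one multiplication):

6^1 = 6
6^2 = (6^1)^2 = 6^2 = 36
6^3 = 6 * 6^2 = 6 * 36 = 216
6^6 = (6^3)^2 = 216^2 = 46656
6^7 = 6 * 6^6 = 6 * 46656 = 279936
6^14 = (6^7)^2 = 279936^2 = 78364164096
6^28 = (6^14)^2 = 78364164096^2 = 6140942214464815497216
6^29 = 6 * 6^28 = 6 * 6140942214464815497216 = 36845653286788892983296

Result: 36845653286788892983296
Multiplications needed: 7 (7 lines after 6^1)

6^29 = 36845653286788892983296. Using exponentiation by squaring, this requires 7 multiplications. The key idea: if the exponent is even, square the half-power; if odd, multiply by the base once.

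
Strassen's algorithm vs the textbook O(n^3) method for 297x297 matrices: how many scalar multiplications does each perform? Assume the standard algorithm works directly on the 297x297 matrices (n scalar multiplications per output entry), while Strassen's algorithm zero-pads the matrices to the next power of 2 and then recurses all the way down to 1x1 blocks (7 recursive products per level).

Matrix multiplication for 297x297 matrices:

Strassen's algorithm requires power-of-2 dimensions. Pad 297x297 to 512x512 (next power of 2).

Standard algorithm: 297^3 = 26198073 multiplications
Strassen's algorithm: 7^(log2(512)) = 7^9 = 40353607 multiplications
Difference: 26198073 - 40353607 = -14155534 (Strassen uses MORE here due to padding overhead — for small or just-over-power-of-2 n, padding can outweigh the per-level savings)

Standard: 26198073 multiplications (297^3). Strassen: 40353607 multiplications (7^9, after padding to 512x512). Strassen reduces 8 recursive multiplications to 7 at each level.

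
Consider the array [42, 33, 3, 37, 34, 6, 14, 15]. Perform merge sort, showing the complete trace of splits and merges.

Merge sort trace:

Split: [42, 33, 3, 37, 34, 6, 14, 15] -> [42, 33, 3, 37] and [34, 6, 14, 15]
  Split: [42, 33, 3, 37] -> [42, 33] and [3, 37]
    Split: [42, 33] -> [42] and [33]
    Merge: [42] + [33] -> [33, 42]
    Split: [3, 37] -> [3] and [37]
    Merge: [3] + [37] -> [3, 37]
  Merge: [33, 42] + [3, 37] -> [3, 33, 37, 42]
  Split: [34, 6, 14, 15] -> [34, 6] and [14, 15]
    Split: [34, 6] -> [34] and [6]
    Merge: [34] + [6] -> [6, 34]
    Split: [14, 15] -> [14] and [15]
    Merge: [14] + [15] -> [14, 15]
  Merge: [6, 34] + [14, 15] -> [6, 14, 15, 34]
Merge: [3, 33, 37, 42] + [6, 14, 15, 34] -> [3, 6, 14, 15, 33, 34, 37, 42]

Final sorted array: [3, 6, 14, 15, 33, 34, 37, 42]

The merge sort proceeds by recursively splitting the array and merging sorted halves.
After all merges, the sorted array is [3, 6, 14, 15, 33, 34, 37, 42].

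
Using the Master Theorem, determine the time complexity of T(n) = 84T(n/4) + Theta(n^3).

Master Theorem for T(n) = 84T(n/4) + O(n^3):

a = 84, b = 4, c = 3
log_b(a) = log_4(84) = 3.1962

Case 1: c = 3 < log_4(84) = 3.1962
T(n) = O(n^(log_4 84))

For T(n) = 84T(n/4) + O(n^3): log_4(84) = 3.1962. This is Case 1 of the Master Theorem (c < log_b(a), work dominated by leaves), giving O(n^(log_4 84)).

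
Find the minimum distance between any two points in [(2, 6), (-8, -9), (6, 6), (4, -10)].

Computing all pairwise distances among 4 points:

d((2, 6), (-8, -9)) = 18.0278
d((2, 6), (6, 6)) = 4.0 <-- minimum
d((2, 6), (4, -10)) = 16.1245
d((-8, -9), (6, 6)) = 20.5183
d((-8, -9), (4, -10)) = 12.0416
d((6, 6), (4, -10)) = 16.1245

Closest pair: (2, 6) and (6, 6) with distance 4.0

The closest pair is (2, 6) and (6, 6) with Euclidean distance 4.0. For 4 points, brute-force pairwise comparison is shown above. For large n, the divide-and-conquer algorithm (sort by x, recurse on halves, check the dividing strip) achieves O(n log n).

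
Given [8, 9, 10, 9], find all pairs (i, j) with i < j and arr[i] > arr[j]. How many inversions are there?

Finding inversions in [8, 9, 10, 9]:

(2, 3): arr[2]=10 > arr[3]=9

Total inversions: 1

The array has 1 inversion(s): (2,3). Each pair (i,j) satisfies i < j and arr[i] > arr[j].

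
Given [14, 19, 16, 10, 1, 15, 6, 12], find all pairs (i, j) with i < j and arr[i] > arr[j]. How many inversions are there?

Finding inversions in [14, 19, 16, 10, 1, 15, 6, 12]:

(0, 3): arr[0]=14 > arr[3]=10
(0, 4): arr[0]=14 > arr[4]=1
(0, 6): arr[0]=14 > arr[6]=6
(0, 7): arr[0]=14 > arr[7]=12
(1, 2): arr[1]=19 > arr[2]=16
(1, 3): arr[1]=19 > arr[3]=10
(1, 4): arr[1]=19 > arr[4]=1
(1, 5): arr[1]=19 > arr[5]=15
(1, 6): arr[1]=19 > arr[6]=6
(1, 7): arr[1]=19 > arr[7]=12
(2, 3): arr[2]=16 > arr[3]=10
(2, 4): arr[2]=16 > arr[4]=1
(2, 5): arr[2]=16 > arr[5]=15
(2, 6): arr[2]=16 > arr[6]=6
(2, 7): arr[2]=16 > arr[7]=12
(3, 4): arr[3]=10 > arr[4]=1
(3, 6): arr[3]=10 > arr[6]=6
(5, 6): arr[5]=15 > arr[6]=6
(5, 7): arr[5]=15 > arr[7]=12

Total inversions: 19

The array has 19 inversion(s): (0,3), (0,4), (0,6), (0,7), (1,2), (1,3), (1,4), (1,5), (1,6), (1,7), (2,3), (2,4), (2,5), (2,6), (2,7), (3,4), (3,6), (5,6), (5,7). Each pair (i,j) satisfies i < j and arr[i] > arr[j].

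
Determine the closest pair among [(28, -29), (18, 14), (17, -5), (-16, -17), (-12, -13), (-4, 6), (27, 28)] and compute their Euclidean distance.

Computing all pairwise distances among 7 points:

d((28, -29), (18, 14)) = 44.1475
d((28, -29), (17, -5)) = 26.4008
d((28, -29), (-16, -17)) = 45.607
d((28, -29), (-12, -13)) = 43.0813
d((28, -29), (-4, 6)) = 47.4236
d((28, -29), (27, 28)) = 57.0088
d((18, 14), (17, -5)) = 19.0263
d((18, 14), (-16, -17)) = 46.0109
d((18, 14), (-12, -13)) = 40.3609
d((18, 14), (-4, 6)) = 23.4094
d((18, 14), (27, 28)) = 16.6433
d((17, -5), (-16, -17)) = 35.1141
d((17, -5), (-12, -13)) = 30.0832
d((17, -5), (-4, 6)) = 23.7065
d((17, -5), (27, 28)) = 34.4819
d((-16, -17), (-12, -13)) = 5.6569 <-- minimum
d((-16, -17), (-4, 6)) = 25.9422
d((-16, -17), (27, 28)) = 62.2415
d((-12, -13), (-4, 6)) = 20.6155
d((-12, -13), (27, 28)) = 56.5862
d((-4, 6), (27, 28)) = 38.0132

Closest pair: (-16, -17) and (-12, -13) with distance 5.6569

The closest pair is (-16, -17) and (-12, -13) with Euclidean distance 5.6569. For 7 points, brute-force pairwise comparison is shown above. For large n, the divide-and-conquer algorithm (sort by x, recurse on halves, check the dividing strip) achieves O(n log n).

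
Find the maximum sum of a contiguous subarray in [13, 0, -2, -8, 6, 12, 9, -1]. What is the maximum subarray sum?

Using Kadane's algorithm on [13, 0, -2, -8, 6, 12, 9, -1]:

Scanning through the array:
Position 1 (value 0): max_ending_here = 13, max_so_far = 13
Position 2 (value -2): max_ending_here = 11, max_so_far = 13
Position 3 (value -8): max_ending_here = 3, max_so_far = 13
Position 4 (value 6): max_ending_here = 9, max_so_far = 13
Position 5 (value 12): max_ending_here = 21, max_so_far = 21
Position 6 (value 9): max_ending_here = 30, max_so_far = 30
Position 7 (value -1): max_ending_here = 29, max_so_far = 30

Maximum subarray: [13, 0, -2, -8, 6, 12, 9]
Maximum sum: 30

The maximum subarray is [13, 0, -2, -8, 6, 12, 9] with sum 30. This subarray runs from index 0 to index 6.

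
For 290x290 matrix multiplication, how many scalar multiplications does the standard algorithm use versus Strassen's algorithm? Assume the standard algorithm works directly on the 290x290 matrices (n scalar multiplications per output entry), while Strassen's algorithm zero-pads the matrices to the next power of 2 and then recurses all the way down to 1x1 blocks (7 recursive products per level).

Matrix multiplication for 290x290 matrices:

Strassen's algorithm requires power-of-2 dimensions. Pad 290x290 to 512x512 (next power of 2).

Standard algorithm: 290^3 = 24389000 multiplications
Strassen's algorithm: 7^(log2(512)) = 7^9 = 40353607 multiplications
Difference: 24389000 - 40353607 = -15964607 (Strassen uses MORE here due to padding overhead — for small or just-over-power-of-2 n, padding can outweigh the per-level savings)

Standard: 24389000 multiplications (290^3). Strassen: 40353607 multiplications (7^9, after padding to 512x512). Strassen reduces 8 recursive multiplications to 7 at each level.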